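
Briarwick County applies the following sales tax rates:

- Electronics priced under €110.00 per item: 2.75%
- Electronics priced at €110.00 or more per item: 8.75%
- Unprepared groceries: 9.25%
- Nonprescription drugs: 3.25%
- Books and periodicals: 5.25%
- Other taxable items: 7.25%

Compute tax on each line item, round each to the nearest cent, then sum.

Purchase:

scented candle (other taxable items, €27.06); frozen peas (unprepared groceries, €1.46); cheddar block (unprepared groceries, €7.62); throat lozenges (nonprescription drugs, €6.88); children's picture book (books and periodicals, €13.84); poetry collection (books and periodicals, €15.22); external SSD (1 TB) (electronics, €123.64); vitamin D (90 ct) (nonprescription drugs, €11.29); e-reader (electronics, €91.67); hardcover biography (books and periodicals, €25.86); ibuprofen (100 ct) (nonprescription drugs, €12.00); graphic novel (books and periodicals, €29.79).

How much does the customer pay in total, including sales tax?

Scented candle €27.06: other taxable items → 7.25% → €1.96
Frozen peas €1.46: unprepared groceries → 9.25% → €0.14
Cheddar block €7.62: unprepared groceries → 9.25% → €0.70
Throat lozenges €6.88: nonprescription drugs → 3.25% → €0.22
Children's picture book €13.84: books and periodicals → 5.25% → €0.73
Poetry collection €15.22: books and periodicals → 5.25% → €0.80
External SSD (1 TB) €123.64: electronics, €110.00 or more → 8.75% → €10.82
Vitamin D (90 ct) €11.29: nonprescription drugs → 3.25% → €0.37
E-reader €91.67: electronics, under €110.00 → 2.75% → €2.52
Hardcover biography €25.86: books and periodicals → 5.25% → €1.36
Ibuprofen (100 ct) €12.00: nonprescription drugs → 3.25% → €0.39
Graphic novel €29.79: books and periodicals → 5.25% → €1.56
Subtotal = €366.33; tax = €21.57; total due = €387.90

€387.90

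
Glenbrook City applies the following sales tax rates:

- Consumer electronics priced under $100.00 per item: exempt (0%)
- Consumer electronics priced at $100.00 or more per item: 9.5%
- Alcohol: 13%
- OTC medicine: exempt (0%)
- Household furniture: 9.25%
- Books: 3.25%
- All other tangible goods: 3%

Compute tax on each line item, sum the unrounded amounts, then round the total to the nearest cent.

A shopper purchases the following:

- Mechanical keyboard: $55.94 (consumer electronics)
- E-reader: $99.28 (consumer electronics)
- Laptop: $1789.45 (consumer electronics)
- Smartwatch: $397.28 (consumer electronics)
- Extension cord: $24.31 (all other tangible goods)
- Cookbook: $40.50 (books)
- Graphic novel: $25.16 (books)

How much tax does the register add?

$210.60

Mechanical keyboard $55.94: consumer electronics, under $100.00 → 0% → $0.00
E-reader $99.28: consumer electronics, under $100.00 → 0% → $0.00
Laptop $1789.45: consumer electronics, $100.00 or more → 9.5% → $169.99775
Smartwatch $397.28: consumer electronics, $100.00 or more → 9.5% → $37.7416
Extension cord $24.31: all other tangible goods → 3% → $0.7293
Cookbook $40.50: books → 3.25% → $1.31625
Graphic novel $25.16: books → 3.25% → $0.8177
Unrounded tax sum = $210.6026 → $210.60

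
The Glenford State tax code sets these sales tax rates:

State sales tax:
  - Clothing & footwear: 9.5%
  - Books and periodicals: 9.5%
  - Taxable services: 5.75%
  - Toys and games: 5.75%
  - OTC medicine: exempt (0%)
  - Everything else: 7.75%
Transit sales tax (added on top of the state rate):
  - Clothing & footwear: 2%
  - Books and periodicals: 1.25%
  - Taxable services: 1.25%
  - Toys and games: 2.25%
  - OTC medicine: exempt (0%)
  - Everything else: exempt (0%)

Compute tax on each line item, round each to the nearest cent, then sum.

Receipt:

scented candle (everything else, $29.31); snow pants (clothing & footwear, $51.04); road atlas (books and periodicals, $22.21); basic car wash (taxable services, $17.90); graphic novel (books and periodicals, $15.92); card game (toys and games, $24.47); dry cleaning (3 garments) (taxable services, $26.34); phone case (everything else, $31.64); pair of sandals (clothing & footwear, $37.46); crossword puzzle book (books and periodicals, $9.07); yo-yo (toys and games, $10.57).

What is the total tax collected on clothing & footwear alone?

$10.18

Snow pants $51.04: clothing & footwear → 9.5% + 2% transit = 11.5% → $5.87
Pair of sandals $37.46: clothing & footwear → 9.5% + 2% transit = 11.5% → $4.31
Tax on clothing & footwear = $5.87 + $4.31 = $10.18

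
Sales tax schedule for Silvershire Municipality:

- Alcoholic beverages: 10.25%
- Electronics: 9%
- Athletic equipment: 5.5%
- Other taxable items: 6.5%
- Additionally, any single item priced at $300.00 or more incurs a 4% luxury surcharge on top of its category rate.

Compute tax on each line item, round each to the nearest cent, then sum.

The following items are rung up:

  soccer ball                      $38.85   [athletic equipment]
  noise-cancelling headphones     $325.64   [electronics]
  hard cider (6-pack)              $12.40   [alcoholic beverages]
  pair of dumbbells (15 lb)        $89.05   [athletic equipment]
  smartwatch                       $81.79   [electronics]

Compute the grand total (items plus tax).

Soccer ball $38.85: athletic equipment → 5.5% → $2.14
Noise-cancelling headphones $325.64: electronics → 9% + 4% surcharge = 13% → $42.33
Hard cider (6-pack) $12.40: alcoholic beverages → 10.25% → $1.27
Pair of dumbbells (15 lb) $89.05: athletic equipment → 5.5% → $4.90
Smartwatch $81.79: electronics → 9% → $7.36
Subtotal = $547.73; tax = $58.00; total due = $605.73

$605.73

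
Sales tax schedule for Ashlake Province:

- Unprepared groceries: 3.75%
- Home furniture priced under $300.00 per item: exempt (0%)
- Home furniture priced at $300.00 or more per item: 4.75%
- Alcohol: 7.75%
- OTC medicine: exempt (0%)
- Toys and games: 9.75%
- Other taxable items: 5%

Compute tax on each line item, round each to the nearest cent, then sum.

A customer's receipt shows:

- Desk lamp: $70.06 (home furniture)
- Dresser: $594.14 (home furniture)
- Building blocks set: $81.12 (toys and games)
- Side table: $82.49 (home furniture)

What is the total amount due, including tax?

Desk lamp $70.06: home furniture, under $300.00 → 0% → $0.00
Dresser $594.14: home furniture, $300.00 or more → 4.75% → $28.22
Building blocks set $81.12: toys and games → 9.75% → $7.91
Side table $82.49: home furniture, under $300.00 → 0% → $0.00
Subtotal = $827.81; tax = $36.13; total due = $863.94

$863.94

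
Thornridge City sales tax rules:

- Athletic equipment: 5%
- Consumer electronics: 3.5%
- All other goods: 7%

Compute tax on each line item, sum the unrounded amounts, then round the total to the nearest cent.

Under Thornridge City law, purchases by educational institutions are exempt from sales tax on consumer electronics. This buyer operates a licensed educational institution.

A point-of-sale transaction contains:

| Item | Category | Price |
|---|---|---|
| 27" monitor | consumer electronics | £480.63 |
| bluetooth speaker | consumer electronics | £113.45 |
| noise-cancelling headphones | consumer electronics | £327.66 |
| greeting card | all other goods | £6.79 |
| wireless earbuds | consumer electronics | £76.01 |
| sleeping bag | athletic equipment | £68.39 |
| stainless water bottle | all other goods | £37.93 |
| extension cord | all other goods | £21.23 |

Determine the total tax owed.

27" monitor £480.63: consumer electronics, buyer-exempt → 0% → £0.00
Bluetooth speaker £113.45: consumer electronics, buyer-exempt → 0% → £0.00
Noise-cancelling headphones £327.66: consumer electronics, buyer-exempt → 0% → £0.00
Greeting card £6.79: all other goods → 7% → £0.4753
Wireless earbuds £76.01: consumer electronics, buyer-exempt → 0% → £0.00
Sleeping bag £68.39: athletic equipment → 5% → £3.4195
Stainless water bottle £37.93: all other goods → 7% → £2.6551
Extension cord £21.23: all other goods → 7% → £1.4861
Unrounded tax sum = £8.036 → £8.04

£8.04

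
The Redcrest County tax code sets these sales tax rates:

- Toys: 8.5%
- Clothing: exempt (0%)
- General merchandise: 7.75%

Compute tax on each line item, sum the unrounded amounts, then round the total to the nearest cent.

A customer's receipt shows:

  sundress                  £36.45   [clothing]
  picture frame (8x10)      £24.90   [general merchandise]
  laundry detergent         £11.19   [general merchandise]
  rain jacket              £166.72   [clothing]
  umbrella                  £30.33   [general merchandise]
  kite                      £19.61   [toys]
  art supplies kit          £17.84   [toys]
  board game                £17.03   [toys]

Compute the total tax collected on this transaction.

£9.78

Sundress £36.45: clothing → 0% → £0.00
Picture frame (8x10) £24.90: general merchandise → 7.75% → £1.92975
Laundry detergent £11.19: general merchandise → 7.75% → £0.867225
Rain jacket £166.72: clothing → 0% → £0.00
Umbrella £30.33: general merchandise → 7.75% → £2.350575
Kite £19.61: toys → 8.5% → £1.66685
Art supplies kit £17.84: toys → 8.5% → £1.5164
Board game £17.03: toys → 8.5% → £1.44755
Unrounded tax sum = £9.77835 → £9.78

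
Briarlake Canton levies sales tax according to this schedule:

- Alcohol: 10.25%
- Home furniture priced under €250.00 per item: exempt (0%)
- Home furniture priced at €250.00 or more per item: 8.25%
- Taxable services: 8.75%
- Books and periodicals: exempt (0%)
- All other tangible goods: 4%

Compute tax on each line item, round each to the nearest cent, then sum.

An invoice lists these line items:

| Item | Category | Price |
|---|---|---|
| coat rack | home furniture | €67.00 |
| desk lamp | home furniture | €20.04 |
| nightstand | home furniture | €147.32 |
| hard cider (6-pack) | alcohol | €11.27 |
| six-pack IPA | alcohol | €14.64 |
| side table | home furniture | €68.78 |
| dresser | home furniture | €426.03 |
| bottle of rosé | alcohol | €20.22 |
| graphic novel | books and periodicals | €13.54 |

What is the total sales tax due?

Coat rack €67.00: home furniture, under €250.00 → 0% → €0.00
Desk lamp €20.04: home furniture, under €250.00 → 0% → €0.00
Nightstand €147.32: home furniture, under €250.00 → 0% → €0.00
Hard cider (6-pack) €11.27: alcohol → 10.25% → €1.16
Six-pack IPA €14.64: alcohol → 10.25% → €1.50
Side table €68.78: home furniture, under €250.00 → 0% → €0.00
Dresser €426.03: home furniture, €250.00 or more → 8.25% → €35.15
Bottle of rosé €20.22: alcohol → 10.25% → €2.07
Graphic novel €13.54: books and periodicals → 0% → €0.00
Total tax = €1.16 + €1.50 + €35.15 + €2.07 = €39.88

€39.88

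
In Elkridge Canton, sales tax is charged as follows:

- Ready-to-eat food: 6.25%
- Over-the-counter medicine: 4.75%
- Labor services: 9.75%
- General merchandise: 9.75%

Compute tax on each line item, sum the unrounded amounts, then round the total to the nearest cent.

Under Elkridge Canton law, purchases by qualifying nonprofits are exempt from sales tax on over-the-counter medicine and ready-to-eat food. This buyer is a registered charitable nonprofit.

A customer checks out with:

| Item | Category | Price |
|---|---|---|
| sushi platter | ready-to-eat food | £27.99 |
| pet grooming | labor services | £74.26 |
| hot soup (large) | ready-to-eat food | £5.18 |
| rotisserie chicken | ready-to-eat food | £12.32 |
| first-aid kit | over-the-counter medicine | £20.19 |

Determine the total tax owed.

£7.24

Sushi platter £27.99: ready-to-eat food, buyer-exempt → 0% → £0.00
Pet grooming £74.26: labor services → 9.75% → £7.24035
Hot soup (large) £5.18: ready-to-eat food, buyer-exempt → 0% → £0.00
Rotisserie chicken £12.32: ready-to-eat food, buyer-exempt → 0% → £0.00
First-aid kit £20.19: over-the-counter medicine, buyer-exempt → 0% → £0.00
Unrounded tax sum = £7.24035 → £7.24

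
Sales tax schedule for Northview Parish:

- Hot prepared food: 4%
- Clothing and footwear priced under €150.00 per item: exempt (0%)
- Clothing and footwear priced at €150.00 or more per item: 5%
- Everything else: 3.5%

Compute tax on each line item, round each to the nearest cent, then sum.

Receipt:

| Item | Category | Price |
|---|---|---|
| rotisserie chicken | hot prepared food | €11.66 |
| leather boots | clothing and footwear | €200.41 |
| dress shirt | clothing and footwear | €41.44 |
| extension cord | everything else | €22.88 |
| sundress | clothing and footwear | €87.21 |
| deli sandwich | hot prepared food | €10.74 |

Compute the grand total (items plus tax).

€386.06

Rotisserie chicken €11.66: hot prepared food → 4% → €0.47
Leather boots €200.41: clothing and footwear, €150.00 or more → 5% → €10.02
Dress shirt €41.44: clothing and footwear, under €150.00 → 0% → €0.00
Extension cord €22.88: everything else → 3.5% → €0.80
Sundress €87.21: clothing and footwear, under €150.00 → 0% → €0.00
Deli sandwich €10.74: hot prepared food → 4% → €0.43
Subtotal = €374.34; tax = €11.72; total due = €386.06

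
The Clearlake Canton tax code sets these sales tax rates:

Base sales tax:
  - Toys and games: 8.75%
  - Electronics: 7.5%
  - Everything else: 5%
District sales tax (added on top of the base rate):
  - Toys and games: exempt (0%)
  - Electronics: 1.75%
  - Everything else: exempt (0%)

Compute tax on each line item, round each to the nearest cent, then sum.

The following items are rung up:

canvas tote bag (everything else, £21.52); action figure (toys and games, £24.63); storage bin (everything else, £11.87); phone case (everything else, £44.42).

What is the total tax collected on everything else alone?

£3.89

Canvas tote bag £21.52: everything else → 5% + 0% district = 5% → £1.08
Storage bin £11.87: everything else → 5% + 0% district = 5% → £0.59
Phone case £44.42: everything else → 5% + 0% district = 5% → £2.22
Tax on everything else = £1.08 + £0.59 + £2.22 = £3.89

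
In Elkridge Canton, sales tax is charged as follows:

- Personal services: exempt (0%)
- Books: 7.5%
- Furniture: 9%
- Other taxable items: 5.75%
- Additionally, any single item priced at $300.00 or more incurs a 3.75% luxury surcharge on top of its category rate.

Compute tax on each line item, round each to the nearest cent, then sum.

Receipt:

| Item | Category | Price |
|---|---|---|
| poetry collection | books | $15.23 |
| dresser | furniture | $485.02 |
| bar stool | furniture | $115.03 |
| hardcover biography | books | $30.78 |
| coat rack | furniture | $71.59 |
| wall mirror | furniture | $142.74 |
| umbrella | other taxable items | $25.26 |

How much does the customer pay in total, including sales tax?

$982.03

Poetry collection $15.23: books → 7.5% → $1.14
Dresser $485.02: furniture → 9% + 3.75% surcharge = 12.75% → $61.84
Bar stool $115.03: furniture → 9% → $10.35
Hardcover biography $30.78: books → 7.5% → $2.31
Coat rack $71.59: furniture → 9% → $6.44
Wall mirror $142.74: furniture → 9% → $12.85
Umbrella $25.26: other taxable items → 5.75% → $1.45
Subtotal = $885.65; tax = $96.38; total due = $982.03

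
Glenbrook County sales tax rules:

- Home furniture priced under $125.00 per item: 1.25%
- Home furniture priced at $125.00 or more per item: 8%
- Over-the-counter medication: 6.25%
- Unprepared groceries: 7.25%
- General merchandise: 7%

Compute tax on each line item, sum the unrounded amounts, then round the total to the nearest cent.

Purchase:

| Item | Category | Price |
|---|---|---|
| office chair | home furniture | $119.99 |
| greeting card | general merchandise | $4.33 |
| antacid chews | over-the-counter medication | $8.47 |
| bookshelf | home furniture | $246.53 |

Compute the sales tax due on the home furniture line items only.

$21.22

Office chair $119.99: home furniture, under $125.00 → 1.25% → $1.499875
Bookshelf $246.53: home furniture, $125.00 or more → 8% → $19.7224
Tax on home furniture: unrounded sum = $21.222275 → $21.22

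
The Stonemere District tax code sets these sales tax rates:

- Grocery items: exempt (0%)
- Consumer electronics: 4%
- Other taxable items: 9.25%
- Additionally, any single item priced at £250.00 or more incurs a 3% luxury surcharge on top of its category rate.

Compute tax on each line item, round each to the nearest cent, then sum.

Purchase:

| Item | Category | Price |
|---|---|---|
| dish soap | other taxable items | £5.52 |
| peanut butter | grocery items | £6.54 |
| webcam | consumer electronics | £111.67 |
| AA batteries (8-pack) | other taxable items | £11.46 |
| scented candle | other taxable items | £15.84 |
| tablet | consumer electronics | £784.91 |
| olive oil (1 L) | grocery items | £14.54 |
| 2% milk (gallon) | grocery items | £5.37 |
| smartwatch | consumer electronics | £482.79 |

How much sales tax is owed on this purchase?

£96.25

Dish soap £5.52: other taxable items → 9.25% → £0.51
Peanut butter £6.54: grocery items → 0% → £0.00
Webcam £111.67: consumer electronics → 4% → £4.47
AA batteries (8-pack) £11.46: other taxable items → 9.25% → £1.06
Scented candle £15.84: other taxable items → 9.25% → £1.47
Tablet £784.91: consumer electronics → 4% + 3% surcharge = 7% → £54.94
Olive oil (1 L) £14.54: grocery items → 0% → £0.00
2% milk (gallon) £5.37: grocery items → 0% → £0.00
Smartwatch £482.79: consumer electronics → 4% + 3% surcharge = 7% → £33.80
Total tax = £0.51 + £4.47 + £1.06 + £1.47 + £54.94 + £33.80 = £96.25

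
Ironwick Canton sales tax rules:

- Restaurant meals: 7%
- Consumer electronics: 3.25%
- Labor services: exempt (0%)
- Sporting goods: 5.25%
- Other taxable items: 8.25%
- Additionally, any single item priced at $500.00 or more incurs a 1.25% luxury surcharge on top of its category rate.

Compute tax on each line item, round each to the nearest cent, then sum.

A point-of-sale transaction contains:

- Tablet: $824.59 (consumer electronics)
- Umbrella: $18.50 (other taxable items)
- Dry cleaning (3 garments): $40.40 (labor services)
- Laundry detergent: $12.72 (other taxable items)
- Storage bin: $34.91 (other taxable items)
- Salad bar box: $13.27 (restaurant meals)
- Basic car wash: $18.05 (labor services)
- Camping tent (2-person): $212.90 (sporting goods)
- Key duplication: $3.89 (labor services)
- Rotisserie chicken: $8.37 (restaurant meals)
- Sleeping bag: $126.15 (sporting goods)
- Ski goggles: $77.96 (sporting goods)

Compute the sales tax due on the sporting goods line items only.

Camping tent (2-person) $212.90: sporting goods → 5.25% → $11.18
Sleeping bag $126.15: sporting goods → 5.25% → $6.62
Ski goggles $77.96: sporting goods → 5.25% → $4.09
Tax on sporting goods = $11.18 + $6.62 + $4.09 = $21.89

$21.89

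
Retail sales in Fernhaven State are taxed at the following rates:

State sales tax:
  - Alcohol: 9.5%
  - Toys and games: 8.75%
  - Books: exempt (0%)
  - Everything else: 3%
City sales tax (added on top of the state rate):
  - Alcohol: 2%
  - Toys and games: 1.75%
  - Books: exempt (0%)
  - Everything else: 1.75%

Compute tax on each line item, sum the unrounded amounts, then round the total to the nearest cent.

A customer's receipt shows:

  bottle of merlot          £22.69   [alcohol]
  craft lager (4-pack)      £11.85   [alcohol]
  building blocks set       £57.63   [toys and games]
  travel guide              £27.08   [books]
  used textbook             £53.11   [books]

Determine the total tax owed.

£10.02

Bottle of merlot £22.69: alcohol → 9.5% + 2% city = 11.5% → £2.60935
Craft lager (4-pack) £11.85: alcohol → 9.5% + 2% city = 11.5% → £1.36275
Building blocks set £57.63: toys and games → 8.75% + 1.75% city = 10.5% → £6.05115
Travel guide £27.08: books → 0% + 0% city = 0% → £0.00
Used textbook £53.11: books → 0% + 0% city = 0% → £0.00
Unrounded tax sum = £10.02325 → £10.02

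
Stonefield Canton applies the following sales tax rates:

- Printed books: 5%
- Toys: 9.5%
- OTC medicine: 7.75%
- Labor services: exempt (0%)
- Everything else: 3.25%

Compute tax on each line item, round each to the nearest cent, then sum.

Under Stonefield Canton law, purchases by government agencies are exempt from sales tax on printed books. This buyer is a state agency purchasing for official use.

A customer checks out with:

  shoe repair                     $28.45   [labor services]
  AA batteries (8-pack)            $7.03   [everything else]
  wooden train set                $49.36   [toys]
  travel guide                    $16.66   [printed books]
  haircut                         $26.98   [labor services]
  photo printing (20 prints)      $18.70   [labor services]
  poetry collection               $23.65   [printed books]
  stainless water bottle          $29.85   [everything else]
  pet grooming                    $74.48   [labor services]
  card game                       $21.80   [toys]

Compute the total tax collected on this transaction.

$7.96

Shoe repair $28.45: labor services → 0% → $0.00
AA batteries (8-pack) $7.03: everything else → 3.25% → $0.23
Wooden train set $49.36: toys → 9.5% → $4.69
Travel guide $16.66: printed books, buyer-exempt → 0% → $0.00
Haircut $26.98: labor services → 0% → $0.00
Photo printing (20 prints) $18.70: labor services → 0% → $0.00
Poetry collection $23.65: printed books, buyer-exempt → 0% → $0.00
Stainless water bottle $29.85: everything else → 3.25% → $0.97
Pet grooming $74.48: labor services → 0% → $0.00
Card game $21.80: toys → 9.5% → $2.07
Total tax = $0.23 + $4.69 + $0.97 + $2.07 = $7.96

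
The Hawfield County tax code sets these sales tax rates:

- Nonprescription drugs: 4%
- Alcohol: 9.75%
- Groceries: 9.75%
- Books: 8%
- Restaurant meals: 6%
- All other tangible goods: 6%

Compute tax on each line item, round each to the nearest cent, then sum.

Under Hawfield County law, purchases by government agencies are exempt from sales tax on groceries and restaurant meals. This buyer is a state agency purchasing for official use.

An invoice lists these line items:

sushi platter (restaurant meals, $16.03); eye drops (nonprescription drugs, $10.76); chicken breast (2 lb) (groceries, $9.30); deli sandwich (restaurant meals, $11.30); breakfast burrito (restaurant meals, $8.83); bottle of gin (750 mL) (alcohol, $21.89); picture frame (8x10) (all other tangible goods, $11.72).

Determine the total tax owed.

$3.26

Sushi platter $16.03: restaurant meals, buyer-exempt → 0% → $0.00
Eye drops $10.76: nonprescription drugs → 4% → $0.43
Chicken breast (2 lb) $9.30: groceries, buyer-exempt → 0% → $0.00
Deli sandwich $11.30: restaurant meals, buyer-exempt → 0% → $0.00
Breakfast burrito $8.83: restaurant meals, buyer-exempt → 0% → $0.00
Bottle of gin (750 mL) $21.89: alcohol → 9.75% → $2.13
Picture frame (8x10) $11.72: all other tangible goods → 6% → $0.70
Total tax = $0.43 + $2.13 + $0.70 = $3.26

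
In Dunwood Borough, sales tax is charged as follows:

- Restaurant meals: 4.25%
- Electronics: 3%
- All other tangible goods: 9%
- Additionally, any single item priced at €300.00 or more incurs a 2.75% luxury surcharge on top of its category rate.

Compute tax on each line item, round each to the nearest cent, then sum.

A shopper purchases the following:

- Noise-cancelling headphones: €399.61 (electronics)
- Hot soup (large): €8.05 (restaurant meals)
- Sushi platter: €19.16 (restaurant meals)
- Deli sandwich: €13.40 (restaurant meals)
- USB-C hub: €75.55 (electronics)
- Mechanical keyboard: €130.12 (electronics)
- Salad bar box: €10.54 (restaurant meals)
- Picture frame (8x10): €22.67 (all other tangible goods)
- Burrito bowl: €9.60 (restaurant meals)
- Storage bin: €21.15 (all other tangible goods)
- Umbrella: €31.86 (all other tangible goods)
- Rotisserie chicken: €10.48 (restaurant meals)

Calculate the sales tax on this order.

Noise-cancelling headphones €399.61: electronics → 3% + 2.75% surcharge = 5.75% → €22.98
Hot soup (large) €8.05: restaurant meals → 4.25% → €0.34
Sushi platter €19.16: restaurant meals → 4.25% → €0.81
Deli sandwich €13.40: restaurant meals → 4.25% → €0.57
USB-C hub €75.55: electronics → 3% → €2.27
Mechanical keyboard €130.12: electronics → 3% → €3.90
Salad bar box €10.54: restaurant meals → 4.25% → €0.45
Picture frame (8x10) €22.67: all other tangible goods → 9% → €2.04
Burrito bowl €9.60: restaurant meals → 4.25% → €0.41
Storage bin €21.15: all other tangible goods → 9% → €1.90
Umbrella €31.86: all other tangible goods → 9% → €2.87
Rotisserie chicken €10.48: restaurant meals → 4.25% → €0.45
Total tax = €22.98 + €0.34 + €0.81 + €0.57 + €2.27 + €3.90 + €0.45 + €2.04 + €0.41 + €1.90 + €2.87 + €0.45 = €38.99

€38.99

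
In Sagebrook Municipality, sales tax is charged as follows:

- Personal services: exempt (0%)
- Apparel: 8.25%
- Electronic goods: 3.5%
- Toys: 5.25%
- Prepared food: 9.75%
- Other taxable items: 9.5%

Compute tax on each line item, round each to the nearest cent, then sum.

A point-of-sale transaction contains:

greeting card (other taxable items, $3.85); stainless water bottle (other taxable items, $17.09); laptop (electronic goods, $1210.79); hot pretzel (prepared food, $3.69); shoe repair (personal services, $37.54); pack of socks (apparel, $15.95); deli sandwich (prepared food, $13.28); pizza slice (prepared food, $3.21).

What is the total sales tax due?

$47.65

Greeting card $3.85: other taxable items → 9.5% → $0.37
Stainless water bottle $17.09: other taxable items → 9.5% → $1.62
Laptop $1210.79: electronic goods → 3.5% → $42.38
Hot pretzel $3.69: prepared food → 9.75% → $0.36
Shoe repair $37.54: personal services → 0% → $0.00
Pack of socks $15.95: apparel → 8.25% → $1.32
Deli sandwich $13.28: prepared food → 9.75% → $1.29
Pizza slice $3.21: prepared food → 9.75% → $0.31
Total tax = $0.37 + $1.62 + $42.38 + $0.36 + $1.32 + $1.29 + $0.31 = $47.65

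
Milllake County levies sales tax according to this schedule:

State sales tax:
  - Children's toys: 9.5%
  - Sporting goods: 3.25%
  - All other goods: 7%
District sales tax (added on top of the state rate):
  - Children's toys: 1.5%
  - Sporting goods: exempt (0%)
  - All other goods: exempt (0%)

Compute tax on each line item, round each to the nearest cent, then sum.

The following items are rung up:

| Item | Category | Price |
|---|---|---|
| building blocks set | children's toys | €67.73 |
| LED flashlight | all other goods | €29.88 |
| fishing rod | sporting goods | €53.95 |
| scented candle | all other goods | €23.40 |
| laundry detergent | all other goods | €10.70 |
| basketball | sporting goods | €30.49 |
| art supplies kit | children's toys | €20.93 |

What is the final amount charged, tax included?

€254.05

Building blocks set €67.73: children's toys → 9.5% + 1.5% district = 11% → €7.45
LED flashlight €29.88: all other goods → 7% + 0% district = 7% → €2.09
Fishing rod €53.95: sporting goods → 3.25% + 0% district = 3.25% → €1.75
Scented candle €23.40: all other goods → 7% + 0% district = 7% → €1.64
Laundry detergent €10.70: all other goods → 7% + 0% district = 7% → €0.75
Basketball €30.49: sporting goods → 3.25% + 0% district = 3.25% → €0.99
Art supplies kit €20.93: children's toys → 9.5% + 1.5% district = 11% → €2.30
Subtotal = €237.08; tax = €16.97; total due = €254.05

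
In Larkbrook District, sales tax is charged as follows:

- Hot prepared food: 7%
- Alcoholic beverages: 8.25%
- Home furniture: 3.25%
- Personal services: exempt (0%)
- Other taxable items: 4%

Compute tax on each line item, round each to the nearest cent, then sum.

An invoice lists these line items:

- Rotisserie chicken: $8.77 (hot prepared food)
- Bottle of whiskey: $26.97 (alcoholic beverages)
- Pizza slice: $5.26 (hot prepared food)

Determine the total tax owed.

$3.21

Rotisserie chicken $8.77: hot prepared food → 7% → $0.61
Bottle of whiskey $26.97: alcoholic beverages → 8.25% → $2.23
Pizza slice $5.26: hot prepared food → 7% → $0.37
Total tax = $0.61 + $2.23 + $0.37 = $3.21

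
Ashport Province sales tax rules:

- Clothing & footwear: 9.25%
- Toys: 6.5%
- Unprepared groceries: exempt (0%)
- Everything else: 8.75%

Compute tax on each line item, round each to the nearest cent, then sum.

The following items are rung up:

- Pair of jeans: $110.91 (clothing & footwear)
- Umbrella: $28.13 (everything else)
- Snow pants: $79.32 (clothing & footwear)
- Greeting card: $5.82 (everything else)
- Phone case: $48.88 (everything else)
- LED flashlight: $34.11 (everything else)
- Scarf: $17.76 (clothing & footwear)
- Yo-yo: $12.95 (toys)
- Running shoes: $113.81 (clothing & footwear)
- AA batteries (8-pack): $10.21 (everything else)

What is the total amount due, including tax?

Pair of jeans $110.91: clothing & footwear → 9.25% → $10.26
Umbrella $28.13: everything else → 8.75% → $2.46
Snow pants $79.32: clothing & footwear → 9.25% → $7.34
Greeting card $5.82: everything else → 8.75% → $0.51
Phone case $48.88: everything else → 8.75% → $4.28
LED flashlight $34.11: everything else → 8.75% → $2.98
Scarf $17.76: clothing & footwear → 9.25% → $1.64
Yo-yo $12.95: toys → 6.5% → $0.84
Running shoes $113.81: clothing & footwear → 9.25% → $10.53
AA batteries (8-pack) $10.21: everything else → 8.75% → $0.89
Subtotal = $461.90; tax = $41.73; total due = $503.63

$503.63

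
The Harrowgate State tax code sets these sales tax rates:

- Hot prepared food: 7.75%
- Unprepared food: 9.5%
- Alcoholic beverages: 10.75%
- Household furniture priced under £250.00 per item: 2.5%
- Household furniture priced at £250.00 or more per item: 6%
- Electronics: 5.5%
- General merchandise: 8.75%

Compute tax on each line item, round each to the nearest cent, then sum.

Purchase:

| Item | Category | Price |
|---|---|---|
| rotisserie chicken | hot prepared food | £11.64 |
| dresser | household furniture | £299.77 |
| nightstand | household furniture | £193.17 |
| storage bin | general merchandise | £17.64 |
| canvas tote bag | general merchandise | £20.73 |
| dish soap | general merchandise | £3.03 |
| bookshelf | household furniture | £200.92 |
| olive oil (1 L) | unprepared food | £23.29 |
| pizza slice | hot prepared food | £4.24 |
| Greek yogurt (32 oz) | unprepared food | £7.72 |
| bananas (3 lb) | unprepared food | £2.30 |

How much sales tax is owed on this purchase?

£35.85

Rotisserie chicken £11.64: hot prepared food → 7.75% → £0.90
Dresser £299.77: household furniture, £250.00 or more → 6% → £17.99
Nightstand £193.17: household furniture, under £250.00 → 2.5% → £4.83
Storage bin £17.64: general merchandise → 8.75% → £1.54
Canvas tote bag £20.73: general merchandise → 8.75% → £1.81
Dish soap £3.03: general merchandise → 8.75% → £0.27
Bookshelf £200.92: household furniture, under £250.00 → 2.5% → £5.02
Olive oil (1 L) £23.29: unprepared food → 9.5% → £2.21
Pizza slice £4.24: hot prepared food → 7.75% → £0.33
Greek yogurt (32 oz) £7.72: unprepared food → 9.5% → £0.73
Bananas (3 lb) £2.30: unprepared food → 9.5% → £0.22
Total tax = £0.90 + £17.99 + £4.83 + £1.54 + £1.81 + £0.27 + £5.02 + £2.21 + £0.33 + £0.73 + £0.22 = £35.85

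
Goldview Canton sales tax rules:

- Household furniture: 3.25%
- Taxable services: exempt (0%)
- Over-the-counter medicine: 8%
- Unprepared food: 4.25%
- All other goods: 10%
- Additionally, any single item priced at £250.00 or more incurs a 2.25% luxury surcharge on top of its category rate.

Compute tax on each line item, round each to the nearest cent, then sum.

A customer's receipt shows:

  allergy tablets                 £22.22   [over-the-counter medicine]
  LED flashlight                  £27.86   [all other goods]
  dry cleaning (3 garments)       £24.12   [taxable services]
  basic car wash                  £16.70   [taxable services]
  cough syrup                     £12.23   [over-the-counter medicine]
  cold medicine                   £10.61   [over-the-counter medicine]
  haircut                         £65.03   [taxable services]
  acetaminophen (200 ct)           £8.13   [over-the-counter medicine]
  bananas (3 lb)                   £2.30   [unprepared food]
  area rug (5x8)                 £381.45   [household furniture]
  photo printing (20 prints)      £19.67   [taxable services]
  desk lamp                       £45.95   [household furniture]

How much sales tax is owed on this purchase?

Allergy tablets £22.22: over-the-counter medicine → 8% → £1.78
LED flashlight £27.86: all other goods → 10% → £2.79
Dry cleaning (3 garments) £24.12: taxable services → 0% → £0.00
Basic car wash £16.70: taxable services → 0% → £0.00
Cough syrup £12.23: over-the-counter medicine → 8% → £0.98
Cold medicine £10.61: over-the-counter medicine → 8% → £0.85
Haircut £65.03: taxable services → 0% → £0.00
Acetaminophen (200 ct) £8.13: over-the-counter medicine → 8% → £0.65
Bananas (3 lb) £2.30: unprepared food → 4.25% → £0.10
Area rug (5x8) £381.45: household furniture → 3.25% + 2.25% surcharge = 5.5% → £20.98
Photo printing (20 prints) £19.67: taxable services → 0% → £0.00
Desk lamp £45.95: household furniture → 3.25% → £1.49
Total tax = £1.78 + £2.79 + £0.98 + £0.85 + £0.65 + £0.10 + £20.98 + £1.49 = £29.62

£29.62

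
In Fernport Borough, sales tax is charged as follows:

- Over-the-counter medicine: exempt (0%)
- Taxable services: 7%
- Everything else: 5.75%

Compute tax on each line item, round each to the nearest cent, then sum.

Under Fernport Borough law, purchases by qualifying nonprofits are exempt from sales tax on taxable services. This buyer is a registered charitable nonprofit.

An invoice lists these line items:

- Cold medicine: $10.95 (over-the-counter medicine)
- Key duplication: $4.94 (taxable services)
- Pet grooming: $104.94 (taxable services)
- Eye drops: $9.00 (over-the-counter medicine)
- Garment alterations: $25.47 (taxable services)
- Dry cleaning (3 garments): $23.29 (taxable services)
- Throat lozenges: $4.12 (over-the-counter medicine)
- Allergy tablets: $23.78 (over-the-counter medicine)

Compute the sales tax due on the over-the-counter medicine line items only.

$0.00

Cold medicine $10.95: over-the-counter medicine → 0% → $0.00
Eye drops $9.00: over-the-counter medicine → 0% → $0.00
Throat lozenges $4.12: over-the-counter medicine → 0% → $0.00
Allergy tablets $23.78: over-the-counter medicine → 0% → $0.00
Tax on over-the-counter medicine = $0.00 + $0.00 + $0.00 + $0.00 = $0.00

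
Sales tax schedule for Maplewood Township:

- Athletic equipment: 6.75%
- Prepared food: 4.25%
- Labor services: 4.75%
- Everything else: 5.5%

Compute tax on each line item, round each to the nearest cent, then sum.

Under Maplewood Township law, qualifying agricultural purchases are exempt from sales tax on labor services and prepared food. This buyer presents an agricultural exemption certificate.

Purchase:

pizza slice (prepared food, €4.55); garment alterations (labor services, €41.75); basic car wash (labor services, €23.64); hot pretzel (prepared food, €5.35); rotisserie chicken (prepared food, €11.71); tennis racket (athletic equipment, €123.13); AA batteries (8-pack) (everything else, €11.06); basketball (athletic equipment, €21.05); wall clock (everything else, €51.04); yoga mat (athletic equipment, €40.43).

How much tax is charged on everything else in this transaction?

€3.42

AA batteries (8-pack) €11.06: everything else → 5.5% → €0.61
Wall clock €51.04: everything else → 5.5% → €2.81
Tax on everything else = €0.61 + €2.81 = €3.42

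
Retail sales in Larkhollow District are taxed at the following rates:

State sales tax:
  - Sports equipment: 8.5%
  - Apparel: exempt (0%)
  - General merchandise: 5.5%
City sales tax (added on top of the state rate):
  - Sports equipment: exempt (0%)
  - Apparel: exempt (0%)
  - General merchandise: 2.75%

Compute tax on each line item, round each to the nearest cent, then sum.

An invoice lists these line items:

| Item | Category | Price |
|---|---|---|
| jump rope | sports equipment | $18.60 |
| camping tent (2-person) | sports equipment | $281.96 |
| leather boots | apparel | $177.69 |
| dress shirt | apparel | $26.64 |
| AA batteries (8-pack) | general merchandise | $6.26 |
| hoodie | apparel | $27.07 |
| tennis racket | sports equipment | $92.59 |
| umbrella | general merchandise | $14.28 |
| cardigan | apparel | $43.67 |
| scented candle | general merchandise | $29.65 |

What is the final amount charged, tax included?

$755.98

Jump rope $18.60: sports equipment → 8.5% + 0% city = 8.5% → $1.58
Camping tent (2-person) $281.96: sports equipment → 8.5% + 0% city = 8.5% → $23.97
Leather boots $177.69: apparel → 0% + 0% city = 0% → $0.00
Dress shirt $26.64: apparel → 0% + 0% city = 0% → $0.00
AA batteries (8-pack) $6.26: general merchandise → 5.5% + 2.75% city = 8.25% → $0.52
Hoodie $27.07: apparel → 0% + 0% city = 0% → $0.00
Tennis racket $92.59: sports equipment → 8.5% + 0% city = 8.5% → $7.87
Umbrella $14.28: general merchandise → 5.5% + 2.75% city = 8.25% → $1.18
Cardigan $43.67: apparel → 0% + 0% city = 0% → $0.00
Scented candle $29.65: general merchandise → 5.5% + 2.75% city = 8.25% → $2.45
Subtotal = $718.41; tax = $37.57; total due = $755.98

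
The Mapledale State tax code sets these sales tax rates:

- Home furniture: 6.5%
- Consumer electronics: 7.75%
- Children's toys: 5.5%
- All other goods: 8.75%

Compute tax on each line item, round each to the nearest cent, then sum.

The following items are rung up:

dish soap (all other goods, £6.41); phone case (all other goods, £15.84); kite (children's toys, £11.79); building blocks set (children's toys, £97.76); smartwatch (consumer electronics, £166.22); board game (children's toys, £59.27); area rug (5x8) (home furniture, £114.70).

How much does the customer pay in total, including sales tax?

Dish soap £6.41: all other goods → 8.75% → £0.56
Phone case £15.84: all other goods → 8.75% → £1.39
Kite £11.79: children's toys → 5.5% → £0.65
Building blocks set £97.76: children's toys → 5.5% → £5.38
Smartwatch £166.22: consumer electronics → 7.75% → £12.88
Board game £59.27: children's toys → 5.5% → £3.26
Area rug (5x8) £114.70: home furniture → 6.5% → £7.46
Subtotal = £471.99; tax = £31.58; total due = £503.57

£503.57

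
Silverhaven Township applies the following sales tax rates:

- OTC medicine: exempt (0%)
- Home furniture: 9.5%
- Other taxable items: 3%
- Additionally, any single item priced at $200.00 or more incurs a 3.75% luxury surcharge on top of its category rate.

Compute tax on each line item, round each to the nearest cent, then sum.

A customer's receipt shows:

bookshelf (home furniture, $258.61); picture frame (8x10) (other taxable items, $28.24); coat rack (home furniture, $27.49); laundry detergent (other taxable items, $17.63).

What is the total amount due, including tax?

Bookshelf $258.61: home furniture → 9.5% + 3.75% surcharge = 13.25% → $34.27
Picture frame (8x10) $28.24: other taxable items → 3% → $0.85
Coat rack $27.49: home furniture → 9.5% → $2.61
Laundry detergent $17.63: other taxable items → 3% → $0.53
Subtotal = $331.97; tax = $38.26; total due = $370.23

$370.23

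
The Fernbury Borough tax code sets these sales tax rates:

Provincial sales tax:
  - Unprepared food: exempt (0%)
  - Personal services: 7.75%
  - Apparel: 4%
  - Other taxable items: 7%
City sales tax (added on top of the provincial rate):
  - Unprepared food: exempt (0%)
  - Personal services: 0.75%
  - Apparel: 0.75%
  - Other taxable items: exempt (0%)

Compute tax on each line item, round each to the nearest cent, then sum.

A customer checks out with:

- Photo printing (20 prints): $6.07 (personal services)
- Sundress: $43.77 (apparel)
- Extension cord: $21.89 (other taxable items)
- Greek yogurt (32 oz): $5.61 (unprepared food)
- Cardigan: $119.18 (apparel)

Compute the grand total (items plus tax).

$206.31

Photo printing (20 prints) $6.07: personal services → 7.75% + 0.75% city = 8.5% → $0.52
Sundress $43.77: apparel → 4% + 0.75% city = 4.75% → $2.08
Extension cord $21.89: other taxable items → 7% + 0% city = 7% → $1.53
Greek yogurt (32 oz) $5.61: unprepared food → 0% + 0% city = 0% → $0.00
Cardigan $119.18: apparel → 4% + 0.75% city = 4.75% → $5.66
Subtotal = $196.52; tax = $9.79; total due = $206.31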